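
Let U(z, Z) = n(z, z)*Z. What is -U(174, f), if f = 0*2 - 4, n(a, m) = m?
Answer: 696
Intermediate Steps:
f = -4 (f = 0 - 4 = -4)
U(z, Z) = Z*z (U(z, Z) = z*Z = Z*z)
-U(174, f) = -(-4)*174 = -1*(-696) = 696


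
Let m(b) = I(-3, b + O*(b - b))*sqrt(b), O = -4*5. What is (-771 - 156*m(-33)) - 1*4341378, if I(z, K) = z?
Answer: -4342149 + 468*I*sqrt(33) ≈ -4.3422e+6 + 2688.5*I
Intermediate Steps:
O = -20
m(b) = -3*sqrt(b)
(-771 - 156*m(-33)) - 1*4341378 = (-771 - (-468)*sqrt(-33)) - 1*4341378 = (-771 - (-468)*I*sqrt(33)) - 4341378 = (-771 + 468*I*sqrt(33)) - 4341378 = -4342149 + 468*I*sqrt(33)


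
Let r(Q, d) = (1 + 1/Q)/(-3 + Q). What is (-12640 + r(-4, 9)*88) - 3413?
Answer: -112437/7 ≈ -16062.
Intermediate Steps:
r(Q, d) = (1 + 1/Q)/(-3 + Q)
(-12640 + r(-4, 9)*88) - 3413 = (-12640 + ((1 - 4)/((-4)*(-3 - 4)))*88) - 3413 = (-12640 - ¼*(-3)/(-7)*88) - 3413 = (-12640 - ¼*(-⅐)*(-3)*88) - 3413 = (-12640 - 3/28*88) - 3413 = (-12640 - 66/7) - 3413 = -88546/7 - 3413 = -112437/7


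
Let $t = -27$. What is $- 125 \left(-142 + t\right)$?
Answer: $21125$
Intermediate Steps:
$- 125 \left(-142 + t\right) = - 125 \left(-142 - 27\right) = \left(-125\right) \left(-169\right) = 21125$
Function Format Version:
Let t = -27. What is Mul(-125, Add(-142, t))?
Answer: 21125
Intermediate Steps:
Mul(-125, Add(-142, t)) = Mul(-125, Add(-142, -27)) = Mul(-125, -169) = 21125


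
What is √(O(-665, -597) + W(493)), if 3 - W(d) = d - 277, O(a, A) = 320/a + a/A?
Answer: 4*I*√83679602286/79401 ≈ 14.573*I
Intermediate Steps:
W(d) = 280 - d (W(d) = 3 - (d - 277) = 3 - (-277 + d) = 3 + (277 - d) = 280 - d)
√(O(-665, -597) + W(493)) = √((320/(-665) - 665/(-597)) + (280 - 1*493)) = √((320*(-1/665) - 665*(-1/597)) + (280 - 493)) = √((-64/133 + 665/597) - 213) = √(50237/79401 - 213) = √(-16862176/79401) = 4*I*√83679602286/79401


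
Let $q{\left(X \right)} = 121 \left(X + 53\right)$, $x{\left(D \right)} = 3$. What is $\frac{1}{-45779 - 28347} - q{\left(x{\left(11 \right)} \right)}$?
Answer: $- \frac{502277777}{74126} \approx -6776.0$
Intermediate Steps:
$q{\left(X \right)} = 6413 + 121 X$ ($q{\left(X \right)} = 121 \left(53 + X\right) = 6413 + 121 X$)
$\frac{1}{-45779 - 28347} - q{\left(x{\left(11 \right)} \right)} = \frac{1}{-45779 - 28347} - \left(6413 + 121 \cdot 3\right) = \frac{1}{-74126} - \left(6413 + 363\right) = - \frac{1}{74126} - 6776 = - \frac{502277777}{74126}$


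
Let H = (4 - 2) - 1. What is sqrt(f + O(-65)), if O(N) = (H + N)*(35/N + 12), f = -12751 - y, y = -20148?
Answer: 15*sqrt(5005)/13 ≈ 81.630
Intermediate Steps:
f = 7397 (f = -12751 - 1*(-20148) = -12751 + 20148 = 7397)
H = 1 (H = 2 - 1 = 1)
O(N) = (1 + N)*(12 + 35/N) (O(N) = (1 + N)*(35/N + 12) = (1 + N)*(12 + 35/N))
sqrt(f + O(-65)) = sqrt(7397 + (47 + 12*(-65) + 35/(-65))) = sqrt(7397 + (47 - 780 + 35*(-1/65))) = sqrt(7397 + (47 - 780 - 7/13)) = sqrt(7397 - 9536/13) = sqrt(86625/13) = 15*sqrt(5005)/13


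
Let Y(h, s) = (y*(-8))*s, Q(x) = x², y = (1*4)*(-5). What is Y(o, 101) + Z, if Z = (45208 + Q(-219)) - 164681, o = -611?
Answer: -55352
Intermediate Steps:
y = -20 (y = 4*(-5) = -20)
Z = -71512 (Z = (45208 + (-219)²) - 164681 = (45208 + 47961) - 164681 = 93169 - 164681 = -71512)
Y(h, s) = 160*s (Y(h, s) = (-20*(-8))*s = 160*s)
Y(o, 101) + Z = 160*101 - 71512 = 16160 - 71512 = -55352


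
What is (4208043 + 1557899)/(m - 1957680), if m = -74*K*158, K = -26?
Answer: -2882971/826844 ≈ -3.4867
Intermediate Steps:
m = 303992 (m = -74*(-26)*158 = 1924*158 = 303992)
(4208043 + 1557899)/(m - 1957680) = (4208043 + 1557899)/(303992 - 1957680) = 5765942/(-1653688) = 5765942*(-1/1653688) = -2882971/826844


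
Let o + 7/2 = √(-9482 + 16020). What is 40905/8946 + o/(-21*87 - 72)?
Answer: 4317217/943803 - √6538/1899 ≈ 4.5317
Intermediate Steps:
o = -7/2 + √6538 (o = -7/2 + √(-9482 + 16020) = -7/2 + √6538 ≈ 77.358)
40905/8946 + o/(-21*87 - 72) = 40905/8946 + (-7/2 + √6538)/(-21*87 - 72) = 40905*(1/8946) + (-7/2 + √6538)/(-1827 - 72) = 4545/994 + (-7/2 + √6538)/(-1899) = 4545/994 + (-7/2 + √6538)*(-1/1899) = 4545/994 + (7/3798 - √6538/1899) = 4317217/943803 - √6538/1899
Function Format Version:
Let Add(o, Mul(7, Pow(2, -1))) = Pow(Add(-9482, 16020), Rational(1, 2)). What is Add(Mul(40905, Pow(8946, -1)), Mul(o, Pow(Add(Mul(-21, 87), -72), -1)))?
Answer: Add(Rational(4317217, 943803), Mul(Rational(-1, 1899), Pow(6538, Rational(1, 2)))) ≈ 4.5317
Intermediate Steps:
o = Add(Rational(-7, 2), Pow(6538, Rational(1, 2))) (o = Add(Rational(-7, 2), Pow(Add(-9482, 16020), Rational(1, 2))) = Add(Rational(-7, 2), Pow(6538, Rational(1, 2))) ≈ 77.358)
Add(Mul(40905, Pow(8946, -1)), Mul(o, Pow(Add(Mul(-21, 87), -72), -1))) = Add(Mul(40905, Pow(8946, -1)), Mul(Add(Rational(-7, 2), Pow(6538, Rational(1, 2))), Pow(Add(Mul(-21, 87), -72), -1))) = Add(Mul(40905, Rational(1, 8946)), Mul(Add(Rational(-7, 2), Pow(6538, Rational(1, 2))), Pow(Add(-1827, -72), -1))) = Add(Rational(4545, 994), Mul(Add(Rational(-7, 2), Pow(6538, Rational(1, 2))), Pow(-1899, -1))) = Add(Rational(4545, 994), Mul(Add(Rational(-7, 2), Pow(6538, Rational(1, 2))), Rational(-1, 1899))) = Add(Rational(4545, 994), Add(Rational(7, 3798), Mul(Rational(-1, 1899), Pow(6538, Rational(1, 2))))) = Add(Rational(4317217, 943803), Mul(Rational(-1, 1899), Pow(6538, Rational(1, 2))))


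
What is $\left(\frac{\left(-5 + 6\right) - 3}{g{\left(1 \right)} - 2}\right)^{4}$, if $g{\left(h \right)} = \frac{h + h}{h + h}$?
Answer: $16$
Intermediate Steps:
$g{\left(h \right)} = 1$ ($g{\left(h \right)} = \frac{2 h}{2 h} = 2 h \frac{1}{2 h} = 1$)
$\left(\frac{\left(-5 + 6\right) - 3}{g{\left(1 \right)} - 2}\right)^{4} = \left(\frac{\left(-5 + 6\right) - 3}{1 - 2}\right)^{4} = \left(\frac{1 - 3}{-1}\right)^{4} = \left(\left(-2\right) \left(-1\right)\right)^{4} = 2^{4} = 16$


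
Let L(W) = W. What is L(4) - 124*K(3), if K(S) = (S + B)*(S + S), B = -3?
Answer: 4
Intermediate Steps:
K(S) = 2*S*(-3 + S) (K(S) = (S - 3)*(S + S) = (-3 + S)*(2*S) = 2*S*(-3 + S))
L(4) - 124*K(3) = 4 - 248*3*(-3 + 3) = 4 - 248*3*0 = 4 - 124*0 = 4 + 0 = 4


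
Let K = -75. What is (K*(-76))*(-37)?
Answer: -210900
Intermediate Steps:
(K*(-76))*(-37) = -75*(-76)*(-37) = 5700*(-37) = -210900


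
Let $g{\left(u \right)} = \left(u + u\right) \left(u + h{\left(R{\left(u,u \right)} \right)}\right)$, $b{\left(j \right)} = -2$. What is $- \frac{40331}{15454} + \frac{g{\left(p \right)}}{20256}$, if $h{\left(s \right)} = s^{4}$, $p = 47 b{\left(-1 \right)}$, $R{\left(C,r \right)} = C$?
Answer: $- \frac{4725741647605}{6521588} \approx -7.2463 \cdot 10^{5}$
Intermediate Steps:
$p = -94$ ($p = 47 \left(-2\right) = -94$)
$g{\left(u \right)} = 2 u \left(u + u^{4}\right)$ ($g{\left(u \right)} = \left(u + u\right) \left(u + u^{4}\right) = 2 u \left(u + u^{4}\right)$)
$- \frac{40331}{15454} + \frac{g{\left(p \right)}}{20256} = - \frac{40331}{15454} + \frac{2 \left(-94\right)^{2} \left(1 + \left(-94\right)^{3}\right)}{20256} = \left(-40331\right) \frac{1}{15454} + 2 \cdot 8836 \left(1 - 830584\right) \frac{1}{20256} = - \frac{40331}{15454} + 2 \cdot 8836 \left(-830583\right) \frac{1}{20256} = - \frac{40331}{15454} - \frac{611585949}{844} = - \frac{4725741647605}{6521588}$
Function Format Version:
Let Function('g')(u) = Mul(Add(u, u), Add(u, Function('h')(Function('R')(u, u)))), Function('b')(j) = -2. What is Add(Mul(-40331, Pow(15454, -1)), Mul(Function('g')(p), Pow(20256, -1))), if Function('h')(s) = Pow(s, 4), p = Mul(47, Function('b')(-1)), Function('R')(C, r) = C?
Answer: Rational(-4725741647605, 6521588) ≈ -7.2463e+5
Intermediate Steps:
p = -94 (p = Mul(47, -2) = -94)
Function('g')(u) = Mul(2, u, Add(u, Pow(u, 4))) (Function('g')(u) = Mul(Add(u, u), Add(u, Pow(u, 4))) = Mul(Mul(2, u), Add(u, Pow(u, 4))) = Mul(2, u, Add(u, Pow(u, 4))))
Add(Mul(-40331, Pow(15454, -1)), Mul(Function('g')(p), Pow(20256, -1))) = Add(Mul(-40331, Pow(15454, -1)), Mul(Mul(2, Pow(-94, 2), Add(1, Pow(-94, 3))), Pow(20256, -1))) = Add(Mul(-40331, Rational(1, 15454)), Mul(Mul(2, 8836, Add(1, -830584)), Rational(1, 20256))) = Add(Rational(-40331, 15454), Mul(Mul(2, 8836, -830583), Rational(1, 20256))) = Add(Rational(-40331, 15454), Mul(-14678062776, Rational(1, 20256))) = Add(Rational(-40331, 15454), Rational(-611585949, 844)) = Rational(-4725741647605, 6521588)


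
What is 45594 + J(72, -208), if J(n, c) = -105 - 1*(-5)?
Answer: 45494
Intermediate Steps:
J(n, c) = -100 (J(n, c) = -105 + 5 = -100)
45594 + J(72, -208) = 45594 - 100 = 45494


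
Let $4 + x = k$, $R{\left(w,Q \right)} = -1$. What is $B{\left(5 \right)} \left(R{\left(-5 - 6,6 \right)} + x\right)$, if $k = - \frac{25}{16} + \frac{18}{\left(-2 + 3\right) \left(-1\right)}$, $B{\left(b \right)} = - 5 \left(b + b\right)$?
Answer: $\frac{9825}{8} \approx 1228.1$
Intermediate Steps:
$B{\left(b \right)} = - 10 b$ ($B{\left(b \right)} = - 5 \cdot 2 b = - 10 b$)
$k = - \frac{313}{16}$ ($k = \left(-25\right) \frac{1}{16} + \frac{18}{1 \left(-1\right)} = - \frac{25}{16} + \frac{18}{-1} = - \frac{25}{16} + 18 \left(-1\right) = - \frac{25}{16} - 18 = - \frac{313}{16} \approx -19.563$)
$x = - \frac{377}{16}$ ($x = -4 - \frac{313}{16} = - \frac{377}{16} \approx -23.563$)
$B{\left(5 \right)} \left(R{\left(-5 - 6,6 \right)} + x\right) = \left(-10\right) 5 \left(-1 - \frac{377}{16}\right) = \left(-50\right) \left(- \frac{393}{16}\right) = \frac{9825}{8}$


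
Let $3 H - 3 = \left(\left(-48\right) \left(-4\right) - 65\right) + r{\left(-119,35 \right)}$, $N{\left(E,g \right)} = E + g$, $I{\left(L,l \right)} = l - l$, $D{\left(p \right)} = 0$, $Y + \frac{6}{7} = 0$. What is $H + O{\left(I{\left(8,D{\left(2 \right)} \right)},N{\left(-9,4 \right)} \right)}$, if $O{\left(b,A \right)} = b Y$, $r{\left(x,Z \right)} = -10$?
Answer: $40$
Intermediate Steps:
$Y = - \frac{6}{7}$ ($Y = - \frac{6}{7} + 0 = - \frac{6}{7} \approx -0.85714$)
$I{\left(L,l \right)} = 0$
$H = 40$ ($H = 1 + \frac{\left(\left(-48\right) \left(-4\right) - 65\right) - 10}{3} = 1 + \frac{\left(192 - 65\right) - 10}{3} = 1 + \frac{127 - 10}{3} = 1 + \frac{1}{3} \cdot 117 = 1 + 39 = 40$)
$O{\left(b,A \right)} = - \frac{6 b}{7}$ ($O{\left(b,A \right)} = b \left(- \frac{6}{7}\right) = - \frac{6 b}{7}$)
$H + O{\left(I{\left(8,D{\left(2 \right)} \right)},N{\left(-9,4 \right)} \right)} = 40 - 0 = 40 + 0 = 40$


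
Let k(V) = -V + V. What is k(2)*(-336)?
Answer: 0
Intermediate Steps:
k(V) = 0
k(2)*(-336) = 0*(-336) = 0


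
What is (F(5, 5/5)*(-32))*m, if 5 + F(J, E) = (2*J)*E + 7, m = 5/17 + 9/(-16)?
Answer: 1752/17 ≈ 103.06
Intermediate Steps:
m = -73/272 (m = 5*(1/17) + 9*(-1/16) = 5/17 - 9/16 = -73/272 ≈ -0.26838)
F(J, E) = 2 + 2*E*J (F(J, E) = -5 + ((2*J)*E + 7) = -5 + (2*E*J + 7) = -5 + (7 + 2*E*J) = 2 + 2*E*J)
(F(5, 5/5)*(-32))*m = ((2 + 2*(5/5)*5)*(-32))*(-73/272) = ((2 + 2*(5*(⅕))*5)*(-32))*(-73/272) = ((2 + 2*1*5)*(-32))*(-73/272) = ((2 + 10)*(-32))*(-73/272) = (12*(-32))*(-73/272) = -384*(-73/272) = 1752/17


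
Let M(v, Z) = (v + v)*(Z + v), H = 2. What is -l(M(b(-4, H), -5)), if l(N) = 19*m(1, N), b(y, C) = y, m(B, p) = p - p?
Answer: 0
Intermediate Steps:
m(B, p) = 0
M(v, Z) = 2*v*(Z + v) (M(v, Z) = (2*v)*(Z + v) = 2*v*(Z + v))
l(N) = 0 (l(N) = 19*0 = 0)
-l(M(b(-4, H), -5)) = -1*0 = 0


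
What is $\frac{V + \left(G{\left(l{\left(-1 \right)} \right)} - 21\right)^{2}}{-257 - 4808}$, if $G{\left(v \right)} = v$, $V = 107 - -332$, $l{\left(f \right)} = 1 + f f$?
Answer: $- \frac{160}{1013} \approx -0.15795$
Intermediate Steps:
$l{\left(f \right)} = 1 + f^{2}$
$V = 439$ ($V = 107 + 332 = 439$)
$\frac{V + \left(G{\left(l{\left(-1 \right)} \right)} - 21\right)^{2}}{-257 - 4808} = \frac{439 + \left(\left(1 + \left(-1\right)^{2}\right) - 21\right)^{2}}{-257 - 4808} = \frac{439 + \left(\left(1 + 1\right) - 21\right)^{2}}{-5065} = \left(439 + \left(2 - 21\right)^{2}\right) \left(- \frac{1}{5065}\right) = \left(439 + \left(-19\right)^{2}\right) \left(- \frac{1}{5065}\right) = \left(439 + 361\right) \left(- \frac{1}{5065}\right) = 800 \left(- \frac{1}{5065}\right) = - \frac{160}{1013}$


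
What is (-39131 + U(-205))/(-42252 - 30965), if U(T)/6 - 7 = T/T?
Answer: 39083/73217 ≈ 0.53380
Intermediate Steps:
U(T) = 48 (U(T) = 42 + 6*(T/T) = 42 + 6*1 = 42 + 6 = 48)
(-39131 + U(-205))/(-42252 - 30965) = (-39131 + 48)/(-42252 - 30965) = -39083/(-73217) = -39083*(-1/73217) = 39083/73217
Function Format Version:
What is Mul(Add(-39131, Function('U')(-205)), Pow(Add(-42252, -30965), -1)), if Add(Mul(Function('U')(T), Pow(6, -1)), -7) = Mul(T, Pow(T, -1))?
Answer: Rational(39083, 73217) ≈ 0.53380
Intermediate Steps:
Function('U')(T) = 48 (Function('U')(T) = Add(42, Mul(6, Mul(T, Pow(T, -1)))) = Add(42, Mul(6, 1)) = Add(42, 6) = 48)
Mul(Add(-39131, Function('U')(-205)), Pow(Add(-42252, -30965), -1)) = Mul(Add(-39131, 48), Pow(Add(-42252, -30965), -1)) = Mul(-39083, Pow(-73217, -1)) = Mul(-39083, Rational(-1, 73217)) = Rational(39083, 73217)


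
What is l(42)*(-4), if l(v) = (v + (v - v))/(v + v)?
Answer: -2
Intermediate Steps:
l(v) = 1/2 (l(v) = (v + 0)/((2*v)) = v*(1/(2*v)) = 1/2)
l(42)*(-4) = (1/2)*(-4) = -2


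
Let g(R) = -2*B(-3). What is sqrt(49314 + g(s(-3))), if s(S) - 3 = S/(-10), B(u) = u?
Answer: 6*sqrt(1370) ≈ 222.08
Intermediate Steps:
s(S) = 3 - S/10 (s(S) = 3 + S/(-10) = 3 + S*(-1/10) = 3 - S/10)
g(R) = 6 (g(R) = -2*(-3) = 6)
sqrt(49314 + g(s(-3))) = sqrt(49314 + 6) = sqrt(49320) = 6*sqrt(1370)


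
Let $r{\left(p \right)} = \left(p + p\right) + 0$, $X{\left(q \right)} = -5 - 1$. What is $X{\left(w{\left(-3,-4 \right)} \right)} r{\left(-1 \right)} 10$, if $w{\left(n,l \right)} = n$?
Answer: $120$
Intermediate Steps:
$X{\left(q \right)} = -6$
$r{\left(p \right)} = 2 p$ ($r{\left(p \right)} = 2 p + 0 = 2 p$)
$X{\left(w{\left(-3,-4 \right)} \right)} r{\left(-1 \right)} 10 = - 6 \cdot 2 \left(-1\right) 10 = \left(-6\right) \left(-2\right) 10 = 12 \cdot 10 = 120$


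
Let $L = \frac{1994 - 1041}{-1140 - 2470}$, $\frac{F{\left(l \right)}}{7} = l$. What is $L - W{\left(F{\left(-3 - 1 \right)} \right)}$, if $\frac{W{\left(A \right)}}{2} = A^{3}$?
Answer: $\frac{158492487}{3610} \approx 43904.0$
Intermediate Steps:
$F{\left(l \right)} = 7 l$
$W{\left(A \right)} = 2 A^{3}$
$L = - \frac{953}{3610}$ ($L = \frac{953}{-3610} = 953 \left(- \frac{1}{3610}\right) = - \frac{953}{3610} \approx -0.26399$)
$L - W{\left(F{\left(-3 - 1 \right)} \right)} = - \frac{953}{3610} - 2 \left(7 \left(-3 - 1\right)\right)^{3} = - \frac{953}{3610} - 2 \left(7 \left(-4\right)\right)^{3} = - \frac{953}{3610} - 2 \left(-28\right)^{3} = - \frac{953}{3610} - 2 \left(-21952\right) = - \frac{953}{3610} - -43904 = - \frac{953}{3610} + 43904 = \frac{158492487}{3610}$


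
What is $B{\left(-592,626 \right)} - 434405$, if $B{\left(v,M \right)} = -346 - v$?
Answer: $-434159$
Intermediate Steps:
$B{\left(-592,626 \right)} - 434405 = \left(-346 - -592\right) - 434405 = \left(-346 + 592\right) - 434405 = 246 - 434405 = -434159$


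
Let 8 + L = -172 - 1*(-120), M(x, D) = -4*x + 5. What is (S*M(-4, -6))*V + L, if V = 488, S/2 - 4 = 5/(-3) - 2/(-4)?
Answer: 58012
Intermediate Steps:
S = 17/3 (S = 8 + 2*(5/(-3) - 2/(-4)) = 8 + 2*(5*(-1/3) - 2*(-1/4)) = 8 + 2*(-5/3 + 1/2) = 8 + 2*(-7/6) = 8 - 7/3 = 17/3 ≈ 5.6667)
M(x, D) = 5 - 4*x
L = -60 (L = -8 + (-172 - 1*(-120)) = -8 + (-172 + 120) = -8 - 52 = -60)
(S*M(-4, -6))*V + L = (17*(5 - 4*(-4))/3)*488 - 60 = (17*(5 + 16)/3)*488 - 60 = ((17/3)*21)*488 - 60 = 119*488 - 60 = 58072 - 60 = 58012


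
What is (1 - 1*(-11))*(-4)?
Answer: -48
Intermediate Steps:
(1 - 1*(-11))*(-4) = (1 + 11)*(-4) = 12*(-4) = -48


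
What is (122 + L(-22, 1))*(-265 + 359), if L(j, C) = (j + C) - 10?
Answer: 8554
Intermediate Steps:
L(j, C) = -10 + C + j (L(j, C) = (C + j) - 10 = -10 + C + j)
(122 + L(-22, 1))*(-265 + 359) = (122 + (-10 + 1 - 22))*(-265 + 359) = (122 - 31)*94 = 91*94 = 8554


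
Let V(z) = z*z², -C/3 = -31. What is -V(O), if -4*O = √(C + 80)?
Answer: 173*√173/64 ≈ 35.554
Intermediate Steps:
C = 93 (C = -3*(-31) = 93)
O = -√173/4 (O = -√(93 + 80)/4 = -√173/4 ≈ -3.2882)
V(z) = z³
-V(O) = -(-√173/4)³ = -(-173)*√173/64 = 173*√173/64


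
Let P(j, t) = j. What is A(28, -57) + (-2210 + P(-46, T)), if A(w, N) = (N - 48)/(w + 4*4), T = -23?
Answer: -99369/44 ≈ -2258.4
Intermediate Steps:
A(w, N) = (-48 + N)/(16 + w) (A(w, N) = (-48 + N)/(w + 16) = (-48 + N)/(16 + w))
A(28, -57) + (-2210 + P(-46, T)) = (-48 - 57)/(16 + 28) + (-2210 - 46) = -105/44 - 2256 = -99369/44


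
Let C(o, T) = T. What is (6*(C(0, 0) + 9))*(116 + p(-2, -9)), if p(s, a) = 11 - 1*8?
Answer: 6426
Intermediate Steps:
p(s, a) = 3 (p(s, a) = 11 - 8 = 3)
(6*(C(0, 0) + 9))*(116 + p(-2, -9)) = (6*(0 + 9))*(116 + 3) = (6*9)*119 = 54*119 = 6426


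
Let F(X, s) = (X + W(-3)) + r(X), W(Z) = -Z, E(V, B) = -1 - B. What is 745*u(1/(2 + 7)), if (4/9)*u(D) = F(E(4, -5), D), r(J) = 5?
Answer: 20115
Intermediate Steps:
F(X, s) = 8 + X (F(X, s) = (X - 1*(-3)) + 5 = (X + 3) + 5 = (3 + X) + 5 = 8 + X)
u(D) = 27 (u(D) = 9*(8 + (-1 - 1*(-5)))/4 = 9*(8 + (-1 + 5))/4 = 9*(8 + 4)/4 = (9/4)*12 = 27)
745*u(1/(2 + 7)) = 745*27 = 20115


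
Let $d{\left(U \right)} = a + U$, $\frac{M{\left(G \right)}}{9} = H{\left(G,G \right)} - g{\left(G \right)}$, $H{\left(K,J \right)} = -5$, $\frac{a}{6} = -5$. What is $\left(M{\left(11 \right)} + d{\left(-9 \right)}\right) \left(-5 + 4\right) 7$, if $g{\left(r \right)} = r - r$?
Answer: $588$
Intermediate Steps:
$g{\left(r \right)} = 0$
$a = -30$ ($a = 6 \left(-5\right) = -30$)
$M{\left(G \right)} = -45$ ($M{\left(G \right)} = 9 \left(-5 - 0\right) = 9 \left(-5 + 0\right) = 9 \left(-5\right) = -45$)
$d{\left(U \right)} = -30 + U$
$\left(M{\left(11 \right)} + d{\left(-9 \right)}\right) \left(-5 + 4\right) 7 = \left(-45 - 39\right) \left(-5 + 4\right) 7 = \left(-45 - 39\right) \left(\left(-1\right) 7\right) = \left(-84\right) \left(-7\right) = 588$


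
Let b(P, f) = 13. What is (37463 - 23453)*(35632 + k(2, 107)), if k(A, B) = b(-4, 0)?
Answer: 499386450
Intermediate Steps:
k(A, B) = 13
(37463 - 23453)*(35632 + k(2, 107)) = (37463 - 23453)*(35632 + 13) = 14010*35645 = 499386450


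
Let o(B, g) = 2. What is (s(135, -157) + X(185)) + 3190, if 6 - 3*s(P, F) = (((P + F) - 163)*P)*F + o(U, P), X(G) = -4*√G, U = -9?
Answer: -3911501/3 - 4*√185 ≈ -1.3039e+6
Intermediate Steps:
s(P, F) = 4/3 - F*P*(-163 + F + P)/3 (s(P, F) = 2 - ((((P + F) - 163)*P)*F + 2)/3 = 2 - ((((F + P) - 163)*P)*F + 2)/3 = 2 - (((-163 + F + P)*P)*F + 2)/3 = 2 - ((P*(-163 + F + P))*F + 2)/3 = 2 - (F*P*(-163 + F + P) + 2)/3 = 2 - (2 + F*P*(-163 + F + P))/3 = 2 + (-⅔ - F*P*(-163 + F + P)/3) = 4/3 - F*P*(-163 + F + P)/3)
(s(135, -157) + X(185)) + 3190 = ((4/3 - ⅓*(-157)*135² - ⅓*135*(-157)² + (163/3)*(-157)*135) - 4*√185) + 3190 = ((4/3 - ⅓*(-157)*18225 - ⅓*135*24649 - 1151595) - 4*√185) + 3190 = ((4/3 + 953775 - 1109205 - 1151595) - 4*√185) + 3190 = (-3921071/3 - 4*√185) + 3190 = -3911501/3 - 4*√185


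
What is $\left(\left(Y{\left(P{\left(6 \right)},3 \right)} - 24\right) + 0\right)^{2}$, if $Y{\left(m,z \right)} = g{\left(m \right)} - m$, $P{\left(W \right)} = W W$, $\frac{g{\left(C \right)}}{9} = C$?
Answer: $69696$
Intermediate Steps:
$g{\left(C \right)} = 9 C$
$P{\left(W \right)} = W^{2}$
$Y{\left(m,z \right)} = 8 m$ ($Y{\left(m,z \right)} = 9 m - m = 8 m$)
$\left(\left(Y{\left(P{\left(6 \right)},3 \right)} - 24\right) + 0\right)^{2} = \left(\left(8 \cdot 6^{2} - 24\right) + 0\right)^{2} = \left(\left(8 \cdot 36 - 24\right) + 0\right)^{2} = \left(\left(288 - 24\right) + 0\right)^{2} = \left(264 + 0\right)^{2} = 264^{2} = 69696$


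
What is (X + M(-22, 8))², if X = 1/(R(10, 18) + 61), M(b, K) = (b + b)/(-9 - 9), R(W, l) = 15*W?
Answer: 21631801/3606201 ≈ 5.9985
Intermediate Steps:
M(b, K) = -b/9 (M(b, K) = (2*b)/(-18) = (2*b)*(-1/18) = -b/9)
X = 1/211 (X = 1/(15*10 + 61) = 1/(150 + 61) = 1/211 ≈ 0.0047393)
(X + M(-22, 8))² = (1/211 - ⅑*(-22))² = (1/211 + 22/9)² = (4651/1899)² = 21631801/3606201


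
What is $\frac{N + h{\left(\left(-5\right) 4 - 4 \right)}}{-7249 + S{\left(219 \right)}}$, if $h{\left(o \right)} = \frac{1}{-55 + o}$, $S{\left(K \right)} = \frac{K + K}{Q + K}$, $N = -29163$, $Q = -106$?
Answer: $\frac{260338214}{64677221} \approx 4.0252$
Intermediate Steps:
$S{\left(K \right)} = \frac{2 K}{-106 + K}$ ($S{\left(K \right)} = \frac{K + K}{-106 + K} = \frac{2 K}{-106 + K}$)
$\frac{N + h{\left(\left(-5\right) 4 - 4 \right)}}{-7249 + S{\left(219 \right)}} = \frac{-29163 + \frac{1}{-55 - 24}}{-7249 + 2 \cdot 219 \frac{1}{-106 + 219}} = \frac{-29163 + \frac{1}{-55 - 24}}{-7249 + 2 \cdot 219 \cdot \frac{1}{113}} = \frac{-29163 + \frac{1}{-79}}{-7249 + \frac{438}{113}} = \frac{-29163 - \frac{1}{79}}{- \frac{818699}{113}} = \left(- \frac{2303878}{79}\right) \left(- \frac{113}{818699}\right) = \frac{260338214}{64677221}$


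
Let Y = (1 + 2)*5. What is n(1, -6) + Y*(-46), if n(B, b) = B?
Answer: -689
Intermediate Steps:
Y = 15 (Y = 3*5 = 15)
n(1, -6) + Y*(-46) = 1 + 15*(-46) = 1 - 690 = -689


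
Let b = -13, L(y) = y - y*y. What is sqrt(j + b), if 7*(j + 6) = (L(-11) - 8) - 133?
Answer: I*sqrt(58) ≈ 7.6158*I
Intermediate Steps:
L(y) = y - y**2
j = -45 (j = -6 + ((-11*(1 - 1*(-11)) - 8) - 133)/7 = -6 + ((-11*(1 + 11) - 8) - 133)/7 = -6 + ((-11*12 - 8) - 133)/7 = -6 + ((-132 - 8) - 133)/7 = -6 + (-140 - 133)/7 = -6 + (1/7)*(-273) = -6 - 39 = -45)
sqrt(j + b) = sqrt(-45 - 13) = sqrt(-58) = I*sqrt(58)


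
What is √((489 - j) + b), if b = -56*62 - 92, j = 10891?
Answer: I*√13966 ≈ 118.18*I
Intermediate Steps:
b = -3564 (b = -3472 - 92 = -3564)
√((489 - j) + b) = √((489 - 1*10891) - 3564) = √((489 - 10891) - 3564) = √(-10402 - 3564) = √(-13966) = I*√13966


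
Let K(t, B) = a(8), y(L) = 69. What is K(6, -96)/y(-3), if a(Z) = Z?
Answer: 8/69 ≈ 0.11594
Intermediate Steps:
K(t, B) = 8
K(6, -96)/y(-3) = 8/69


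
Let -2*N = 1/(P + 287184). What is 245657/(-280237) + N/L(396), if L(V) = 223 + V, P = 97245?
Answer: -116913841748251/133371262335174 ≈ -0.87660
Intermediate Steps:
N = -1/768858 (N = -1/(2*(97245 + 287184)) = -½/384429 = -½*1/384429 = -1/768858 ≈ -1.3006e-6)
245657/(-280237) + N/L(396) = 245657/(-280237) - 1/(768858*(223 + 396)) = 245657*(-1/280237) - 1/768858/619 = -245657/280237 - 1/768858*1/619 = -245657/280237 - 1/475923102 = -116913841748251/133371262335174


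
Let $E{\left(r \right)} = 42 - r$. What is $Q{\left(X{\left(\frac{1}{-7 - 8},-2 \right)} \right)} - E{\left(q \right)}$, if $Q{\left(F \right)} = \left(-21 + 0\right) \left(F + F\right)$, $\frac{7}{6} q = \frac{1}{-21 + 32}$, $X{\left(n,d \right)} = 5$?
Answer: $- \frac{19398}{77} \approx -251.92$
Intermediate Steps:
$q = \frac{6}{77}$ ($q = \frac{6}{7 \left(-21 + 32\right)} = \frac{6}{7 \cdot 11} = \frac{6}{7} \cdot \frac{1}{11} = \frac{6}{77} \approx 0.077922$)
$Q{\left(F \right)} = - 42 F$ ($Q{\left(F \right)} = - 21 \cdot 2 F = - 42 F$)
$Q{\left(X{\left(\frac{1}{-7 - 8},-2 \right)} \right)} - E{\left(q \right)} = \left(-42\right) 5 - \left(42 - \frac{6}{77}\right) = -210 - \left(42 - \frac{6}{77}\right) = -210 - \frac{3228}{77} = - \frac{19398}{77}$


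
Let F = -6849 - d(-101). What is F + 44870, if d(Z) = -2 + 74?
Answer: 37949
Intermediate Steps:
d(Z) = 72
F = -6921 (F = -6849 - 1*72 = -6849 - 72 = -6921)
F + 44870 = -6921 + 44870 = 37949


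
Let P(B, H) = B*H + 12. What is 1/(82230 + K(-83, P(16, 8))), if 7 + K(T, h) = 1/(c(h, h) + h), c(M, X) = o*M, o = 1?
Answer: 280/23022441 ≈ 1.2162e-5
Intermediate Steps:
c(M, X) = M (c(M, X) = 1*M = M)
P(B, H) = 12 + B*H
K(T, h) = -7 + 1/(2*h) (K(T, h) = -7 + 1/(h + h) = -7 + 1/(2*h))
1/(82230 + K(-83, P(16, 8))) = 1/(82230 + (-7 + 1/(2*(12 + 16*8)))) = 1/(82230 + (-7 + 1/(2*(12 + 128)))) = 1/(82230 + (-7 + (1/2)/140)) = 1/(82230 + (-7 + (1/2)*(1/140))) = 1/(82230 + (-7 + 1/280)) = 1/(82230 - 1959/280) = 1/(23022441/280) = 280/23022441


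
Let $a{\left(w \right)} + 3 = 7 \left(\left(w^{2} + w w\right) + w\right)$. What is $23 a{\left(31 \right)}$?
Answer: $314364$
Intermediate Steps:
$a{\left(w \right)} = -3 + 7 w + 14 w^{2}$ ($a{\left(w \right)} = -3 + 7 \left(\left(w^{2} + w w\right) + w\right) = -3 + 7 \left(\left(w^{2} + w^{2}\right) + w\right) = -3 + 7 \left(2 w^{2} + w\right) = -3 + 7 \left(w + 2 w^{2}\right) = -3 + \left(7 w + 14 w^{2}\right) = -3 + 7 w + 14 w^{2}$)
$23 a{\left(31 \right)} = 23 \left(-3 + 7 \cdot 31 + 14 \cdot 31^{2}\right) = 23 \left(-3 + 217 + 14 \cdot 961\right) = 23 \left(-3 + 217 + 13454\right) = 23 \cdot 13668 = 314364$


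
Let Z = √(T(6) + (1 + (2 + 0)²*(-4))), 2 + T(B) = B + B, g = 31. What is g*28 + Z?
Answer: 868 + I*√5 ≈ 868.0 + 2.2361*I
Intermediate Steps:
T(B) = -2 + 2*B (T(B) = -2 + (B + B) = -2 + 2*B)
Z = I*√5 (Z = √((-2 + 2*6) + (1 + (2 + 0)²*(-4))) = √((-2 + 12) + (1 + 2²*(-4))) = √(10 + (1 + 4*(-4))) = √(10 + (1 - 16)) = √(10 - 15) = √(-5) = I*√5 ≈ 2.2361*I)
g*28 + Z = 31*28 + I*√5 = 868 + I*√5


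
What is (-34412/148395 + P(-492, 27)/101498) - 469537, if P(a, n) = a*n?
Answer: -3536037918157313/7530897855 ≈ -4.6954e+5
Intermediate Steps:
(-34412/148395 + P(-492, 27)/101498) - 469537 = (-34412/148395 - 492*27/101498) - 469537 = (-34412*1/148395 - 13284*1/101498) - 469537 = (-34412/148395 - 6642/50749) - 469537 = -2732014178/7530897855 - 469537 = -3536037918157313/7530897855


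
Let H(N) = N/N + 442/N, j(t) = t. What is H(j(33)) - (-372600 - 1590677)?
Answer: 64788616/33 ≈ 1.9633e+6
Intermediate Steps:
H(N) = 1 + 442/N
H(j(33)) - (-372600 - 1590677) = (442 + 33)/33 - (-372600 - 1590677) = (1/33)*475 - 1*(-1963277) = 475/33 + 1963277 = 64788616/33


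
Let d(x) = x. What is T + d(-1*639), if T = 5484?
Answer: 4845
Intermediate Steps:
T + d(-1*639) = 5484 - 1*639 = 5484 - 639 = 4845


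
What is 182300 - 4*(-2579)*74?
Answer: 945684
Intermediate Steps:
182300 - 4*(-2579)*74 = 182300 + 10316*74 = 182300 + 763384 = 945684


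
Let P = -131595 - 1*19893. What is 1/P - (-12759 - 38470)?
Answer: 7760578751/151488 ≈ 51229.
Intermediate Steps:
P = -151488 (P = -131595 - 19893 = -151488)
1/P - (-12759 - 38470) = 1/(-151488) - (-12759 - 38470) = -1/151488 - 1*(-51229) = -1/151488 + 51229 = 7760578751/151488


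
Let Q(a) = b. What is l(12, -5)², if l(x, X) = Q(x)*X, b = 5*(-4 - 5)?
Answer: 50625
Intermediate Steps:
b = -45 (b = 5*(-9) = -45)
Q(a) = -45
l(x, X) = -45*X
l(12, -5)² = (-45*(-5))² = 225² = 50625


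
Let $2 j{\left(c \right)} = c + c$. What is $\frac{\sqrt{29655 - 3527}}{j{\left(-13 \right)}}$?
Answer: $- \frac{4 \sqrt{1633}}{13} \approx -12.434$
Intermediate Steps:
$j{\left(c \right)} = c$ ($j{\left(c \right)} = \frac{c + c}{2} = \frac{2 c}{2} = c$)
$\frac{\sqrt{29655 - 3527}}{j{\left(-13 \right)}} = \frac{\sqrt{29655 - 3527}}{-13} = \sqrt{26128} \left(- \frac{1}{13}\right) = 4 \sqrt{1633} \left(- \frac{1}{13}\right) = - \frac{4 \sqrt{1633}}{13}$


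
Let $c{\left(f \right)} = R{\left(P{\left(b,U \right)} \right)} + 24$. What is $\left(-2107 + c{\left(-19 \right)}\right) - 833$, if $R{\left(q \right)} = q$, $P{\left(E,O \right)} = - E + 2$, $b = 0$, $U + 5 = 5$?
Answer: $-2914$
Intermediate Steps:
$U = 0$ ($U = -5 + 5 = 0$)
$P{\left(E,O \right)} = 2 - E$
$c{\left(f \right)} = 26$ ($c{\left(f \right)} = \left(2 - 0\right) + 24 = \left(2 + 0\right) + 24 = 2 + 24 = 26$)
$\left(-2107 + c{\left(-19 \right)}\right) - 833 = \left(-2107 + 26\right) - 833 = -2081 - 833 = -2914$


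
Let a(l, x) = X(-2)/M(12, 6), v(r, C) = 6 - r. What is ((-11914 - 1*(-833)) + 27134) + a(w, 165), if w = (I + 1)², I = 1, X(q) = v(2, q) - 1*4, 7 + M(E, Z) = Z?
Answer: 16053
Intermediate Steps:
M(E, Z) = -7 + Z
X(q) = 0 (X(q) = (6 - 1*2) - 1*4 = (6 - 2) - 4 = 4 - 4 = 0)
w = 4 (w = (1 + 1)² = 2² = 4)
a(l, x) = 0 (a(l, x) = 0/(-7 + 6) = 0/(-1) = 0*(-1) = 0)
((-11914 - 1*(-833)) + 27134) + a(w, 165) = ((-11914 - 1*(-833)) + 27134) + 0 = ((-11914 + 833) + 27134) + 0 = (-11081 + 27134) + 0 = 16053 + 0 = 16053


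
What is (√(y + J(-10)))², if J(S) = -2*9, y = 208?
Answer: 190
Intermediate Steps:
J(S) = -18
(√(y + J(-10)))² = (√(208 - 18))² = (√190)² = 190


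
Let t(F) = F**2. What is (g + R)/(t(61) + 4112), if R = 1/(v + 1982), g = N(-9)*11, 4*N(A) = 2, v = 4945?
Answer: 76199/108518382 ≈ 0.00070218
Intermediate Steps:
N(A) = 1/2 (N(A) = (1/4)*2 = 1/2)
g = 11/2 (g = (1/2)*11 = 11/2 ≈ 5.5000)
R = 1/6927 (R = 1/(4945 + 1982) = 1/6927 ≈ 0.00014436)
(g + R)/(t(61) + 4112) = (11/2 + 1/6927)/(61**2 + 4112) = 76199/(13854*(3721 + 4112)) = (76199/13854)/7833 = (76199/13854)*(1/7833) = 76199/108518382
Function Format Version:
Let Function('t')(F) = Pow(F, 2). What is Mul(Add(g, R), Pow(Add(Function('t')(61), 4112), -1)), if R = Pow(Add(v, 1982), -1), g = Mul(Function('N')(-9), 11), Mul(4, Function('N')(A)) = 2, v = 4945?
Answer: Rational(76199, 108518382) ≈ 0.00070218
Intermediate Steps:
Function('N')(A) = Rational(1, 2) (Function('N')(A) = Mul(Rational(1, 4), 2) = Rational(1, 2))
g = Rational(11, 2) (g = Mul(Rational(1, 2), 11) = Rational(11, 2) ≈ 5.5000)
R = Rational(1, 6927) (R = Pow(Add(4945, 1982), -1) = Pow(6927, -1) = Rational(1, 6927) ≈ 0.00014436)
Mul(Add(g, R), Pow(Add(Function('t')(61), 4112), -1)) = Mul(Add(Rational(11, 2), Rational(1, 6927)), Pow(Add(Pow(61, 2), 4112), -1)) = Mul(Rational(76199, 13854), Pow(Add(3721, 4112), -1)) = Mul(Rational(76199, 13854), Pow(7833, -1)) = Mul(Rational(76199, 13854), Rational(1, 7833)) = Rational(76199, 108518382)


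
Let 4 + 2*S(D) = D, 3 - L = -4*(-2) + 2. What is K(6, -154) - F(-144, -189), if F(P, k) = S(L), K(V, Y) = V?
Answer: 23/2 ≈ 11.500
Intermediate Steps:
L = -7 (L = 3 - (-4*(-2) + 2) = 3 - (8 + 2) = 3 - 1*10 = 3 - 10 = -7)
S(D) = -2 + D/2
F(P, k) = -11/2 (F(P, k) = -2 + (½)*(-7) = -2 - 7/2 = -11/2)
K(6, -154) - F(-144, -189) = 6 - 1*(-11/2) = 6 + 11/2 = 23/2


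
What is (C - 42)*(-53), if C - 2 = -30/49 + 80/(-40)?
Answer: 110664/49 ≈ 2258.4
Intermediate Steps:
C = -30/49 (C = 2 + (-30/49 + 80/(-40)) = 2 + (-30*1/49 + 80*(-1/40)) = 2 + (-30/49 - 2) = 2 - 128/49 = -30/49 ≈ -0.61224)
(C - 42)*(-53) = (-30/49 - 42)*(-53) = -2088/49*(-53) = 110664/49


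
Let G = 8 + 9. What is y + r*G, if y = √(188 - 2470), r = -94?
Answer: -1598 + I*√2282 ≈ -1598.0 + 47.77*I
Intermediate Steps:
G = 17
y = I*√2282 (y = √(-2282) = I*√2282 ≈ 47.77*I)
y + r*G = I*√2282 - 94*17 = I*√2282 - 1598 = -1598 + I*√2282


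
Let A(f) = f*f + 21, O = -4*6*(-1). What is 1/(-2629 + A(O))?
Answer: -1/2032 ≈ -0.00049213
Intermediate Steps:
O = 24 (O = -24*(-1) = 24)
A(f) = 21 + f² (A(f) = f² + 21 = 21 + f²)
1/(-2629 + A(O)) = 1/(-2629 + (21 + 24²)) = 1/(-2629 + (21 + 576)) = 1/(-2629 + 597) = 1/(-2032) = -1/2032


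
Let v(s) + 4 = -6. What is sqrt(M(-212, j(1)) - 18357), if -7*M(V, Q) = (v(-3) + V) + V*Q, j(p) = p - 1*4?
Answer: I*sqrt(902391)/7 ≈ 135.71*I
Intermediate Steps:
v(s) = -10 (v(s) = -4 - 6 = -10)
j(p) = -4 + p (j(p) = p - 4 = -4 + p)
M(V, Q) = 10/7 - V/7 - Q*V/7 (M(V, Q) = -((-10 + V) + V*Q)/7 = -((-10 + V) + Q*V)/7 = -(-10 + V + Q*V)/7 = 10/7 - V/7 - Q*V/7)
sqrt(M(-212, j(1)) - 18357) = sqrt((10/7 - 1/7*(-212) - 1/7*(-4 + 1)*(-212)) - 18357) = sqrt((10/7 + 212/7 - 1/7*(-3)*(-212)) - 18357) = sqrt((10/7 + 212/7 - 636/7) - 18357) = sqrt(-414/7 - 18357) = sqrt(-128913/7) = I*sqrt(902391)/7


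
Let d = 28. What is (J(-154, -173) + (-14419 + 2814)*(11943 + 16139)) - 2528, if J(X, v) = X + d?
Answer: -325894264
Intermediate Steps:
J(X, v) = 28 + X (J(X, v) = X + 28 = 28 + X)
(J(-154, -173) + (-14419 + 2814)*(11943 + 16139)) - 2528 = ((28 - 154) + (-14419 + 2814)*(11943 + 16139)) - 2528 = (-126 - 11605*28082) - 2528 = (-126 - 325891610) - 2528 = -325891736 - 2528 = -325894264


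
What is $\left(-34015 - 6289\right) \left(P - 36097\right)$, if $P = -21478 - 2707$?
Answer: $2429605728$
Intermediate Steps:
$P = -24185$ ($P = -21478 - 2707 = -24185$)
$\left(-34015 - 6289\right) \left(P - 36097\right) = \left(-34015 - 6289\right) \left(-24185 - 36097\right) = \left(-40304\right) \left(-60282\right) = 2429605728$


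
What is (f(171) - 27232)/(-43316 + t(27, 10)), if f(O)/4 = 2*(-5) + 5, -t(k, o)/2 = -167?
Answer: 13626/21491 ≈ 0.63403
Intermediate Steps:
t(k, o) = 334 (t(k, o) = -2*(-167) = 334)
f(O) = -20 (f(O) = 4*(2*(-5) + 5) = 4*(-10 + 5) = 4*(-5) = -20)
(f(171) - 27232)/(-43316 + t(27, 10)) = (-20 - 27232)/(-43316 + 334) = -27252/(-42982) = -27252*(-1/42982) = 13626/21491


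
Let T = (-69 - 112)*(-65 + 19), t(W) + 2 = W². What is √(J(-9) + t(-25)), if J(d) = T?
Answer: √8949 ≈ 94.599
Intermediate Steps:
t(W) = -2 + W²
T = 8326 (T = -181*(-46) = 8326)
J(d) = 8326
√(J(-9) + t(-25)) = √(8326 + (-2 + (-25)²)) = √(8326 + (-2 + 625)) = √(8326 + 623) = √8949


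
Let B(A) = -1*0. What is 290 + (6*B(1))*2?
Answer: 290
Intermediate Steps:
B(A) = 0
290 + (6*B(1))*2 = 290 + (6*0)*2 = 290 + 0*2 = 290 + 0 = 290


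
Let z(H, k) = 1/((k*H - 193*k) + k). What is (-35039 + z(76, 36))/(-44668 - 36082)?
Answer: 29264573/67442400 ≈ 0.43392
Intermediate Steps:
z(H, k) = 1/(-192*k + H*k) (z(H, k) = 1/((H*k - 193*k) + k) = 1/((-193*k + H*k) + k) = 1/(-192*k + H*k))
(-35039 + z(76, 36))/(-44668 - 36082) = (-35039 + 1/(36*(-192 + 76)))/(-44668 - 36082) = (-35039 + (1/36)/(-116))/(-80750) = (-35039 + (1/36)*(-1/116))*(-1/80750) = (-35039 - 1/4176)*(-1/80750) = -146322865/4176*(-1/80750) = 29264573/67442400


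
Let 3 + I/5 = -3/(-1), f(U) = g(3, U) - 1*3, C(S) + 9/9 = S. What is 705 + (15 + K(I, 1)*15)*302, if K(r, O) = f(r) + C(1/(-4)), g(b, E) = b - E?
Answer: -855/2 ≈ -427.50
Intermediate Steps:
C(S) = -1 + S
f(U) = -U (f(U) = (3 - U) - 1*3 = (3 - U) - 3 = -U)
I = 0 (I = -15 + 5*(-3/(-1)) = -15 + 5*(-3*(-1)) = -15 + 5*3 = -15 + 15 = 0)
K(r, O) = -5/4 - r (K(r, O) = -r + (-1 + 1/(-4)) = -r + (-1 - 1/4) = -r - 5/4 = -5/4 - r)
705 + (15 + K(I, 1)*15)*302 = 705 + (15 + (-5/4 - 1*0)*15)*302 = 705 + (15 + (-5/4 + 0)*15)*302 = 705 + (15 - 5/4*15)*302 = 705 + (15 - 75/4)*302 = 705 - 15/4*302 = 705 - 2265/2 = -855/2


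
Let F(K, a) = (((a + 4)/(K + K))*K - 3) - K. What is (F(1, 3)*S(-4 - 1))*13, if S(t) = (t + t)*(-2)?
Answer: -130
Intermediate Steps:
S(t) = -4*t (S(t) = (2*t)*(-2) = -4*t)
F(K, a) = -1 + a/2 - K (F(K, a) = (((4 + a)/((2*K)))*K - 3) - K = (((4 + a)*(1/(2*K)))*K - 3) - K = (((4 + a)/(2*K))*K - 3) - K = ((2 + a/2) - 3) - K = (-1 + a/2) - K = -1 + a/2 - K)
(F(1, 3)*S(-4 - 1))*13 = ((-1 + (½)*3 - 1*1)*(-4*(-4 - 1)))*13 = ((-1 + 3/2 - 1)*(-4*(-5)))*13 = -½*20*13 = -10*13 = -130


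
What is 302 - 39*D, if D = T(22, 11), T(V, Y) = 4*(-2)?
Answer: 614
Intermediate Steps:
T(V, Y) = -8
D = -8
302 - 39*D = 302 - 39*(-8) = 302 + 312 = 614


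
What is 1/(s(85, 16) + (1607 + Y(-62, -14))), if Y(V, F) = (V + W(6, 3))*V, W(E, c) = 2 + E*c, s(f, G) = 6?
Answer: 1/4217 ≈ 0.00023714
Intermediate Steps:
Y(V, F) = V*(20 + V) (Y(V, F) = (V + (2 + 6*3))*V = (V + (2 + 18))*V = (V + 20)*V = (20 + V)*V = V*(20 + V))
1/(s(85, 16) + (1607 + Y(-62, -14))) = 1/(6 + (1607 - 62*(20 - 62))) = 1/(6 + (1607 - 62*(-42))) = 1/(6 + (1607 + 2604)) = 1/(6 + 4211) = 1/4217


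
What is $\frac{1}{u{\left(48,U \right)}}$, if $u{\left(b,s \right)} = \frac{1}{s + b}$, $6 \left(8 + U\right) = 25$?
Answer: $\frac{265}{6} \approx 44.167$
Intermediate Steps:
$U = - \frac{23}{6}$ ($U = -8 + \frac{1}{6} \cdot 25 = -8 + \frac{25}{6} = - \frac{23}{6} \approx -3.8333$)
$u{\left(b,s \right)} = \frac{1}{b + s}$
$\frac{1}{u{\left(48,U \right)}} = \frac{1}{\frac{1}{48 - \frac{23}{6}}} = \frac{1}{\frac{1}{\frac{265}{6}}} = \frac{1}{\frac{6}{265}} = \frac{265}{6}$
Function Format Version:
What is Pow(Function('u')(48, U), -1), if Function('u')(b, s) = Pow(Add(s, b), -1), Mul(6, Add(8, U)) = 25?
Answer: Rational(265, 6) ≈ 44.167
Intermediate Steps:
U = Rational(-23, 6) (U = Add(-8, Mul(Rational(1, 6), 25)) = Add(-8, Rational(25, 6)) = Rational(-23, 6) ≈ -3.8333)
Function('u')(b, s) = Pow(Add(b, s), -1)
Pow(Function('u')(48, U), -1) = Pow(Pow(Add(48, Rational(-23, 6)), -1), -1) = Pow(Pow(Rational(265, 6), -1), -1) = Pow(Rational(6, 265), -1) = Rational(265, 6)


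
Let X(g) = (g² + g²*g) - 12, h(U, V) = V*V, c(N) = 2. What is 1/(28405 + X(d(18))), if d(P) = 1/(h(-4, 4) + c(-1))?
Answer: 5832/165587995 ≈ 3.5220e-5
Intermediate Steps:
h(U, V) = V²
d(P) = 1/18 (d(P) = 1/(4² + 2) = 1/(16 + 2) = 1/18)
X(g) = -12 + g² + g³ (X(g) = (g² + g³) - 12 = -12 + g² + g³)
1/(28405 + X(d(18))) = 1/(28405 + (-12 + (1/18)² + (1/18)³)) = 1/(28405 + (-12 + 1/324 + 1/5832)) = 1/(28405 - 69965/5832) = 1/(165587995/5832) = 5832/165587995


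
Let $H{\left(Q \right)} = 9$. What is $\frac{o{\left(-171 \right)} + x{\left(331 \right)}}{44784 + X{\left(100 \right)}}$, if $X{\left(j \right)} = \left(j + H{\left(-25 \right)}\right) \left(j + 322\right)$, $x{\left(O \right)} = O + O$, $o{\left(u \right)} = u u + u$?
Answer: $\frac{14866}{45391} \approx 0.32751$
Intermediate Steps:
$o{\left(u \right)} = u + u^{2}$ ($o{\left(u \right)} = u^{2} + u = u + u^{2}$)
$x{\left(O \right)} = 2 O$
$X{\left(j \right)} = \left(9 + j\right) \left(322 + j\right)$ ($X{\left(j \right)} = \left(j + 9\right) \left(j + 322\right) = \left(9 + j\right) \left(322 + j\right)$)
$\frac{o{\left(-171 \right)} + x{\left(331 \right)}}{44784 + X{\left(100 \right)}} = \frac{- 171 \left(1 - 171\right) + 2 \cdot 331}{44784 + \left(2898 + 100^{2} + 331 \cdot 100\right)} = \frac{\left(-171\right) \left(-170\right) + 662}{44784 + \left(2898 + 10000 + 33100\right)} = \frac{29070 + 662}{44784 + 45998} = \frac{29732}{90782} = 29732 \cdot \frac{1}{90782} = \frac{14866}{45391}$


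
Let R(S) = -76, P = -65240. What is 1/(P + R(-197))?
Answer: -1/65316 ≈ -1.5310e-5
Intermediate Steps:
1/(P + R(-197)) = 1/(-65240 - 76) = 1/(-65316) = -1/65316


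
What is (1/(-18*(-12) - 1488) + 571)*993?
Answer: 240408941/424 ≈ 5.6700e+5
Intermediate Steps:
(1/(-18*(-12) - 1488) + 571)*993 = (1/(216 - 1488) + 571)*993 = (1/(-1272) + 571)*993 = (-1/1272 + 571)*993 = (726311/1272)*993 = 240408941/424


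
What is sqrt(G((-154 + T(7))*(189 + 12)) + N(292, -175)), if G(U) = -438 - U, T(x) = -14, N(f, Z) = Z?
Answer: sqrt(33155) ≈ 182.09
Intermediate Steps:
sqrt(G((-154 + T(7))*(189 + 12)) + N(292, -175)) = sqrt((-438 - (-154 - 14)*(189 + 12)) - 175) = sqrt((-438 - (-168)*201) - 175) = sqrt((-438 - 1*(-33768)) - 175) = sqrt((-438 + 33768) - 175) = sqrt(33330 - 175) = sqrt(33155)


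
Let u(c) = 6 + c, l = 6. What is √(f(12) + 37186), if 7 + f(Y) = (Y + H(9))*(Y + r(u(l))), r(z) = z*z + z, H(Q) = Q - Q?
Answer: 3*√4355 ≈ 197.98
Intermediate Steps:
H(Q) = 0
r(z) = z + z² (r(z) = z² + z = z + z²)
f(Y) = -7 + Y*(156 + Y) (f(Y) = -7 + (Y + 0)*(Y + (6 + 6)*(1 + (6 + 6))) = -7 + Y*(Y + 12*(1 + 12)) = -7 + Y*(Y + 12*13) = -7 + Y*(Y + 156) = -7 + Y*(156 + Y))
√(f(12) + 37186) = √((-7 + 12² + 156*12) + 37186) = √((-7 + 144 + 1872) + 37186) = √(2009 + 37186) = √39195 = 3*√4355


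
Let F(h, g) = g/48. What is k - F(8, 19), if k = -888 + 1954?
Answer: 51149/48 ≈ 1065.6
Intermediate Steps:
k = 1066
F(h, g) = g/48 (F(h, g) = g*(1/48) = g/48)
k - F(8, 19) = 1066 - 19/48 = 51149/48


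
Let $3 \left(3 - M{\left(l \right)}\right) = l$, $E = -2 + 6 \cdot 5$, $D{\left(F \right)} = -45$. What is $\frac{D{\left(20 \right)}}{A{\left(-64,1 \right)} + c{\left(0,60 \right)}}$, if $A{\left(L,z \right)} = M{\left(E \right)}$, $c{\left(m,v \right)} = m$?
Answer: $\frac{135}{19} \approx 7.1053$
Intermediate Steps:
$E = 28$ ($E = -2 + 30 = 28$)
$M{\left(l \right)} = 3 - \frac{l}{3}$
$A{\left(L,z \right)} = - \frac{19}{3}$ ($A{\left(L,z \right)} = 3 - \frac{28}{3} = - \frac{19}{3}$)
$\frac{D{\left(20 \right)}}{A{\left(-64,1 \right)} + c{\left(0,60 \right)}} = - \frac{45}{- \frac{19}{3} + 0} = - \frac{45}{- \frac{19}{3}} = \left(-45\right) \left(- \frac{3}{19}\right) = \frac{135}{19}$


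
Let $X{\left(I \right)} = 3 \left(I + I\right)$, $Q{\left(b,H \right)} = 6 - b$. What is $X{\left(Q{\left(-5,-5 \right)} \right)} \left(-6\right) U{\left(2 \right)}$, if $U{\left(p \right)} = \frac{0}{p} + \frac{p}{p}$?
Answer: $-396$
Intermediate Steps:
$X{\left(I \right)} = 6 I$ ($X{\left(I \right)} = 3 \cdot 2 I = 6 I$)
$U{\left(p \right)} = 1$ ($U{\left(p \right)} = 0 + 1 = 1$)
$X{\left(Q{\left(-5,-5 \right)} \right)} \left(-6\right) U{\left(2 \right)} = 6 \left(6 - -5\right) \left(-6\right) 1 = 6 \left(6 + 5\right) \left(-6\right) 1 = 6 \cdot 11 \left(-6\right) 1 = 66 \left(-6\right) 1 = \left(-396\right) 1 = -396$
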